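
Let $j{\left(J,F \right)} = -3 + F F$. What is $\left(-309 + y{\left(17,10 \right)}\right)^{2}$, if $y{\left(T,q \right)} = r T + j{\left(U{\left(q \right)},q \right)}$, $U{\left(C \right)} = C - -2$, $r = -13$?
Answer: $187489$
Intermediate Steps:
$U{\left(C \right)} = 2 + C$ ($U{\left(C \right)} = C + 2 = 2 + C$)
$j{\left(J,F \right)} = -3 + F^{2}$
$y{\left(T,q \right)} = -3 + q^{2} - 13 T$ ($y{\left(T,q \right)} = - 13 T + \left(-3 + q^{2}\right) = -3 + q^{2} - 13 T$)
$\left(-309 + y{\left(17,10 \right)}\right)^{2} = \left(-309 - \left(224 - 100\right)\right)^{2} = \left(-309 - 124\right)^{2} = \left(-433\right)^{2} = 187489$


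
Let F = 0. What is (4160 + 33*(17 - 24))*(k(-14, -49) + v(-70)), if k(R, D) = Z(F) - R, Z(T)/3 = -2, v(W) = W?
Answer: -243598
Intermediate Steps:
Z(T) = -6 (Z(T) = 3*(-2) = -6)
k(R, D) = -6 - R
(4160 + 33*(17 - 24))*(k(-14, -49) + v(-70)) = (4160 + 33*(17 - 24))*((-6 - 1*(-14)) - 70) = (4160 + 33*(-7))*((-6 + 14) - 70) = (4160 - 231)*(8 - 70) = 3929*(-62) = -243598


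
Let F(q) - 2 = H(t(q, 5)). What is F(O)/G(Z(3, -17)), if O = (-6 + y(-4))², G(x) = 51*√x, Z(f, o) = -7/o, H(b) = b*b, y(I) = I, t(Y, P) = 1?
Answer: √119/119 ≈ 0.091670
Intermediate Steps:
H(b) = b²
O = 100 (O = (-6 - 4)² = (-10)² = 100)
F(q) = 3 (F(q) = 2 + 1² = 2 + 1 = 3)
F(O)/G(Z(3, -17)) = 3/((51*√(-7/(-17)))) = 3/((51*√(-7*(-1/17)))) = 3/((51*√(7/17))) = 3/((51*(√119/17))) = 3/((3*√119)) = 3*(√119/357) = √119/119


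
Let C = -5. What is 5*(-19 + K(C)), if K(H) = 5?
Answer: -70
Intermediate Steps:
5*(-19 + K(C)) = 5*(-19 + 5) = 5*(-14) = -70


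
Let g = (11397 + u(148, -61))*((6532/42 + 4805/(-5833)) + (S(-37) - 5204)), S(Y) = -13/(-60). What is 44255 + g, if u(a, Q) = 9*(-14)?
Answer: -46436249225889/816620 ≈ -5.6864e+7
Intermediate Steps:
S(Y) = 13/60 (S(Y) = -13*(-1/60) = 13/60)
u(a, Q) = -126
g = -46472388743989/816620 (g = (11397 - 126)*((6532/42 + 4805/(-5833)) + (13/60 - 5204)) = 11271*((6532*(1/42) + 4805*(-1/5833)) - 312227/60) = 11271*((3266/21 - 4805/5833) - 312227/60) = 11271*(18949673/122493 - 312227/60) = 11271*(-12369547177/2449860) = -46472388743989/816620 ≈ -5.6908e+7)
44255 + g = 44255 - 46472388743989/816620 = -46436249225889/816620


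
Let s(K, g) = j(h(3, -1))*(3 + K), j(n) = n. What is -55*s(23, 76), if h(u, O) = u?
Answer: -4290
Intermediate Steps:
s(K, g) = 9 + 3*K (s(K, g) = 3*(3 + K) = 9 + 3*K)
-55*s(23, 76) = -55*(9 + 3*23) = -55*(9 + 69) = -55*78 = -4290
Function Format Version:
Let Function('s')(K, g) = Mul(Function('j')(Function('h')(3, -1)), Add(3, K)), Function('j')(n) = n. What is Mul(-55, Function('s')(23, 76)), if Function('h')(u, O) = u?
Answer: -4290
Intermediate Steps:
Function('s')(K, g) = Add(9, Mul(3, K)) (Function('s')(K, g) = Mul(3, Add(3, K)) = Add(9, Mul(3, K)))
Mul(-55, Function('s')(23, 76)) = Mul(-55, Add(9, Mul(3, 23))) = Mul(-55, Add(9, 69)) = Mul(-55, 78) = -4290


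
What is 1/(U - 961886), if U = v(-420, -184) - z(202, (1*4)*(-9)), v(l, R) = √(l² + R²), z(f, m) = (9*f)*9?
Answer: -7193/7036536318 - √13141/239242234812 ≈ -1.0227e-6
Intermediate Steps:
z(f, m) = 81*f
v(l, R) = √(R² + l²)
U = -16362 + 4*√13141 (U = √((-184)² + (-420)²) - 81*202 = √(33856 + 176400) - 1*16362 = √210256 - 16362 = 4*√13141 - 16362 = -16362 + 4*√13141 ≈ -15903.)
1/(U - 961886) = 1/((-16362 + 4*√13141) - 961886) = 1/(-978248 + 4*√13141)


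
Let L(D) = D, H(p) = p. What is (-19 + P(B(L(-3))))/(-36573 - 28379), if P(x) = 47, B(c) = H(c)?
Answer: -7/16238 ≈ -0.00043109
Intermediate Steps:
B(c) = c
(-19 + P(B(L(-3))))/(-36573 - 28379) = (-19 + 47)/(-36573 - 28379) = 28/(-64952) = 28*(-1/64952) = -7/16238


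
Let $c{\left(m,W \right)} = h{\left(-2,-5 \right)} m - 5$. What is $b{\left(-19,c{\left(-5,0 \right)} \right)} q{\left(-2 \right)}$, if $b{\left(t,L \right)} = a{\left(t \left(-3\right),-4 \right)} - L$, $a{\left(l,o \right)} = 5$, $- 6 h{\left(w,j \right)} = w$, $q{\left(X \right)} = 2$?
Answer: $\frac{70}{3} \approx 23.333$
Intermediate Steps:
$h{\left(w,j \right)} = - \frac{w}{6}$
$c{\left(m,W \right)} = -5 + \frac{m}{3}$ ($c{\left(m,W \right)} = \left(- \frac{1}{6}\right) \left(-2\right) m - 5 = \frac{m}{3} - 5 = -5 + \frac{m}{3}$)
$b{\left(t,L \right)} = 5 - L$
$b{\left(-19,c{\left(-5,0 \right)} \right)} q{\left(-2 \right)} = \left(5 - \left(-5 + \frac{1}{3} \left(-5\right)\right)\right) 2 = \left(5 - \left(-5 - \frac{5}{3}\right)\right) 2 = \left(5 - - \frac{20}{3}\right) 2 = \left(5 + \frac{20}{3}\right) 2 = \frac{35}{3} \cdot 2 = \frac{70}{3}$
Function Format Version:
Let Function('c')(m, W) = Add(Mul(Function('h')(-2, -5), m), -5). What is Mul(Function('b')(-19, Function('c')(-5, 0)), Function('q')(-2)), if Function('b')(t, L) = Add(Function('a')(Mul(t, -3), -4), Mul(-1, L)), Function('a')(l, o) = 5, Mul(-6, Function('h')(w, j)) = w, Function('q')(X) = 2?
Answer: Rational(70, 3) ≈ 23.333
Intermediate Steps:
Function('h')(w, j) = Mul(Rational(-1, 6), w)
Function('c')(m, W) = Add(-5, Mul(Rational(1, 3), m)) (Function('c')(m, W) = Add(Mul(Mul(Rational(-1, 6), -2), m), -5) = Add(Mul(Rational(1, 3), m), -5) = Add(-5, Mul(Rational(1, 3), m)))
Function('b')(t, L) = Add(5, Mul(-1, L))
Mul(Function('b')(-19, Function('c')(-5, 0)), Function('q')(-2)) = Mul(Add(5, Mul(-1, Add(-5, Mul(Rational(1, 3), -5)))), 2) = Mul(Add(5, Mul(-1, Add(-5, Rational(-5, 3)))), 2) = Mul(Add(5, Mul(-1, Rational(-20, 3))), 2) = Mul(Add(5, Rational(20, 3)), 2) = Mul(Rational(35, 3), 2) = Rational(70, 3)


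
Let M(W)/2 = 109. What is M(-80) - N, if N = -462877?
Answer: 463095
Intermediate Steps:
M(W) = 218 (M(W) = 2*109 = 218)
M(-80) - N = 218 - 1*(-462877) = 218 + 462877 = 463095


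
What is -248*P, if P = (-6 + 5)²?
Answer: -248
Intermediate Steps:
P = 1 (P = (-1)² = 1)
-248*P = -248*1 = -248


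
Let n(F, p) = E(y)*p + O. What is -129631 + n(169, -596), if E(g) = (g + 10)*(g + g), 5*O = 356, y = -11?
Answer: -713359/5 ≈ -1.4267e+5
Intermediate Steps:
O = 356/5 (O = (⅕)*356 = 356/5 ≈ 71.200)
E(g) = 2*g*(10 + g) (E(g) = (10 + g)*(2*g) = 2*g*(10 + g))
n(F, p) = 356/5 + 22*p (n(F, p) = (2*(-11)*(10 - 11))*p + 356/5 = (2*(-11)*(-1))*p + 356/5 = 22*p + 356/5 = 356/5 + 22*p)
-129631 + n(169, -596) = -129631 + (356/5 + 22*(-596)) = -129631 + (356/5 - 13112) = -129631 - 65204/5 = -713359/5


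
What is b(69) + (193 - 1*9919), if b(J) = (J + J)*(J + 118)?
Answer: 16080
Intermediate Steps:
b(J) = 2*J*(118 + J) (b(J) = (2*J)*(118 + J) = 2*J*(118 + J))
b(69) + (193 - 1*9919) = 2*69*(118 + 69) + (193 - 1*9919) = 2*69*187 + (193 - 9919) = 25806 - 9726 = 16080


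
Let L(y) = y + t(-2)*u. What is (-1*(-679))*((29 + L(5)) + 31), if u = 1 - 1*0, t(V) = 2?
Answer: 45493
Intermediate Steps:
u = 1 (u = 1 + 0 = 1)
L(y) = 2 + y (L(y) = y + 2*1 = y + 2 = 2 + y)
(-1*(-679))*((29 + L(5)) + 31) = (-1*(-679))*((29 + (2 + 5)) + 31) = 679*((29 + 7) + 31) = 679*(36 + 31) = 679*67 = 45493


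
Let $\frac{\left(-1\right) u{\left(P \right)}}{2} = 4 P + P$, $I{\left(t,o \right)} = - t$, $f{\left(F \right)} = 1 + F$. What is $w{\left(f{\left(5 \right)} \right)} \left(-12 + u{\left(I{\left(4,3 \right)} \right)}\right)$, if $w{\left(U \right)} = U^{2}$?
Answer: $1008$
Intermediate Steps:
$u{\left(P \right)} = - 10 P$ ($u{\left(P \right)} = - 2 \left(4 P + P\right) = - 2 \cdot 5 P = - 10 P$)
$w{\left(f{\left(5 \right)} \right)} \left(-12 + u{\left(I{\left(4,3 \right)} \right)}\right) = \left(1 + 5\right)^{2} \left(-12 - 10 \left(\left(-1\right) 4\right)\right) = 6^{2} \left(-12 - -40\right) = 36 \left(-12 + 40\right) = 36 \cdot 28 = 1008$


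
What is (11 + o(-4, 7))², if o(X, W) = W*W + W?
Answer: 4489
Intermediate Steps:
o(X, W) = W + W² (o(X, W) = W² + W = W + W²)
(11 + o(-4, 7))² = (11 + 7*(1 + 7))² = (11 + 7*8)² = (11 + 56)² = 67² = 4489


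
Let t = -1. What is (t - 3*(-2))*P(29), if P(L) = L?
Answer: 145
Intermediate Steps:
(t - 3*(-2))*P(29) = (-1 - 3*(-2))*29 = (-1 + 6)*29 = 5*29 = 145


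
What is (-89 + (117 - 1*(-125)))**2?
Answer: 23409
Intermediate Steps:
(-89 + (117 - 1*(-125)))**2 = (-89 + (117 + 125))**2 = (-89 + 242)**2 = 153**2 = 23409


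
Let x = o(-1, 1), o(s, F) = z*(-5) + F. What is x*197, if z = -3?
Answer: 3152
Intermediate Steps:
o(s, F) = 15 + F (o(s, F) = -3*(-5) + F = 15 + F)
x = 16 (x = 15 + 1 = 16)
x*197 = 16*197 = 3152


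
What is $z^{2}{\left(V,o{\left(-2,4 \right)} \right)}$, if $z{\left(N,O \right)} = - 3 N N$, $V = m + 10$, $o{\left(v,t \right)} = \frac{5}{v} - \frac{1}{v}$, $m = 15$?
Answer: $3515625$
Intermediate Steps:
$o{\left(v,t \right)} = \frac{4}{v}$
$V = 25$ ($V = 15 + 10 = 25$)
$z{\left(N,O \right)} = - 3 N^{2}$
$z^{2}{\left(V,o{\left(-2,4 \right)} \right)} = \left(- 3 \cdot 25^{2}\right)^{2} = \left(\left(-3\right) 625\right)^{2} = \left(-1875\right)^{2} = 3515625$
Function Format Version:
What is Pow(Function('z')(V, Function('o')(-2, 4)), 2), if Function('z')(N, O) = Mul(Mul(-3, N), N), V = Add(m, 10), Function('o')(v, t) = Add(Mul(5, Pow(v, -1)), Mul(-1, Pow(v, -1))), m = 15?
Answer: 3515625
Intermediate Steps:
Function('o')(v, t) = Mul(4, Pow(v, -1))
V = 25 (V = Add(15, 10) = 25)
Function('z')(N, O) = Mul(-3, Pow(N, 2))
Pow(Function('z')(V, Function('o')(-2, 4)), 2) = Pow(Mul(-3, Pow(25, 2)), 2) = Pow(Mul(-3, 625), 2) = Pow(-1875, 2) = 3515625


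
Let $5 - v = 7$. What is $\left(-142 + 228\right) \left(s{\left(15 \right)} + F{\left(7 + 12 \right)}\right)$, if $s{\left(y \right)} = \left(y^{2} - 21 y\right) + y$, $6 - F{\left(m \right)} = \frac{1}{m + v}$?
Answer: $- \frac{100964}{17} \approx -5939.1$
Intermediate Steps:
$v = -2$ ($v = 5 - 7 = -2$)
$F{\left(m \right)} = 6 - \frac{1}{-2 + m}$ ($F{\left(m \right)} = 6 - \frac{1}{m - 2} = 6 - \frac{1}{-2 + m}$)
$s{\left(y \right)} = y^{2} - 20 y$
$\left(-142 + 228\right) \left(s{\left(15 \right)} + F{\left(7 + 12 \right)}\right) = \left(-142 + 228\right) \left(15 \left(-20 + 15\right) + \frac{-13 + 6 \left(7 + 12\right)}{-2 + \left(7 + 12\right)}\right) = 86 \left(15 \left(-5\right) + \frac{-13 + 6 \cdot 19}{-2 + 19}\right) = 86 \left(-75 + \frac{-13 + 114}{17}\right) = 86 \left(-75 + \frac{1}{17} \cdot 101\right) = 86 \left(-75 + \frac{101}{17}\right) = 86 \left(- \frac{1174}{17}\right) = - \frac{100964}{17}$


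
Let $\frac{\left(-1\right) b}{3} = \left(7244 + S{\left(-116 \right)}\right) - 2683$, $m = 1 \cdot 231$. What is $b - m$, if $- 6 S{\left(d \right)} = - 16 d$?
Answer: $-12986$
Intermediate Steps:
$S{\left(d \right)} = \frac{8 d}{3}$ ($S{\left(d \right)} = - \frac{\left(-16\right) d}{6} = \frac{8 d}{3}$)
$m = 231$
$b = -12755$ ($b = - 3 \left(\left(7244 + \frac{8}{3} \left(-116\right)\right) - 2683\right) = - 3 \left(\left(7244 - \frac{928}{3}\right) - 2683\right) = - 3 \left(\frac{20804}{3} - 2683\right) = \left(-3\right) \frac{12755}{3} = -12755$)
$b - m = -12755 - 231 = -12986$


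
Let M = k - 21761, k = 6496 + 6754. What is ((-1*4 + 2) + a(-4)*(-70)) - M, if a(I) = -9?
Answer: 9139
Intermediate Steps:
k = 13250
M = -8511 (M = 13250 - 21761 = -8511)
((-1*4 + 2) + a(-4)*(-70)) - M = ((-1*4 + 2) - 9*(-70)) - 1*(-8511) = ((-4 + 2) + 630) + 8511 = (-2 + 630) + 8511 = 628 + 8511 = 9139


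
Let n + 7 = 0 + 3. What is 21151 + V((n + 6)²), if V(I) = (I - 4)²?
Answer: 21151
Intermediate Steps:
n = -4 (n = -7 + (0 + 3) = -7 + 3 = -4)
V(I) = (-4 + I)²
21151 + V((n + 6)²) = 21151 + (-4 + (-4 + 6)²)² = 21151 + (-4 + 2²)² = 21151 + (-4 + 4)² = 21151 + 0² = 21151 + 0 = 21151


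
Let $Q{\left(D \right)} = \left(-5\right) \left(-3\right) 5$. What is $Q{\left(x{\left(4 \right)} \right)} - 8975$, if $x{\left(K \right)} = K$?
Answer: $-8900$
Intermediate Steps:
$Q{\left(D \right)} = 75$ ($Q{\left(D \right)} = 15 \cdot 5 = 75$)
$Q{\left(x{\left(4 \right)} \right)} - 8975 = 75 - 8975 = -8900$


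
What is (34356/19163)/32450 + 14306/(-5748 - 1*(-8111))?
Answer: 4448057462164/734703192025 ≈ 6.0542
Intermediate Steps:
(34356/19163)/32450 + 14306/(-5748 - 1*(-8111)) = (34356*(1/19163))*(1/32450) + 14306/(-5748 + 8111) = (34356/19163)*(1/32450) + 14306/2363 = 17178/310919675 + 14306*(1/2363) = 17178/310919675 + 14306/2363 = 4448057462164/734703192025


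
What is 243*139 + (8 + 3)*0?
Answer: 33777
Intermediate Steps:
243*139 + (8 + 3)*0 = 33777 + 11*0 = 33777 + 0 = 33777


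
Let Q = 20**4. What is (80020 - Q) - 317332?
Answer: -397312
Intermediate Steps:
Q = 160000
(80020 - Q) - 317332 = (80020 - 1*160000) - 317332 = (80020 - 160000) - 317332 = -79980 - 317332 = -397312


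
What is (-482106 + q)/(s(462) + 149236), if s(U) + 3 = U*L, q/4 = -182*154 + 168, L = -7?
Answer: -593546/145999 ≈ -4.0654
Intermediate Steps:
q = -111440 (q = 4*(-182*154 + 168) = 4*(-28028 + 168) = 4*(-27860) = -111440)
s(U) = -3 - 7*U (s(U) = -3 + U*(-7) = -3 - 7*U)
(-482106 + q)/(s(462) + 149236) = (-482106 - 111440)/((-3 - 7*462) + 149236) = -593546/((-3 - 3234) + 149236) = -593546/(-3237 + 149236) = -593546/145999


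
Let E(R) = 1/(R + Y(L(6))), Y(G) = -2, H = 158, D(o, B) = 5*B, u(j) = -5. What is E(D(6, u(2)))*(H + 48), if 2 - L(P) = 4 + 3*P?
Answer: -206/27 ≈ -7.6296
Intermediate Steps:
L(P) = -2 - 3*P (L(P) = 2 - (4 + 3*P) = 2 + (-4 - 3*P) = -2 - 3*P)
E(R) = 1/(-2 + R) (E(R) = 1/(R - 2) = 1/(-2 + R))
E(D(6, u(2)))*(H + 48) = (158 + 48)/(-2 + 5*(-5)) = 206/(-2 - 25) = 206/(-27) = -1/27*206 = -206/27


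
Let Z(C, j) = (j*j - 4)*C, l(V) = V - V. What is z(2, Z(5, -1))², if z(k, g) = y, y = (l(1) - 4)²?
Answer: 256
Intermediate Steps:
l(V) = 0
y = 16 (y = (0 - 4)² = (-4)² = 16)
Z(C, j) = C*(-4 + j²) (Z(C, j) = (j² - 4)*C = (-4 + j²)*C = C*(-4 + j²))
z(k, g) = 16
z(2, Z(5, -1))² = 16² = 256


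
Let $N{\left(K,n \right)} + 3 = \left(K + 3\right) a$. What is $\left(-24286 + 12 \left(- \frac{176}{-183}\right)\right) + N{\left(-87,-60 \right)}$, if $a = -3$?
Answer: $- \frac{1465553}{61} \approx -24025.0$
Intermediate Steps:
$N{\left(K,n \right)} = -12 - 3 K$ ($N{\left(K,n \right)} = -3 + \left(K + 3\right) \left(-3\right) = -3 + \left(3 + K\right) \left(-3\right) = -3 - \left(9 + 3 K\right) = -12 - 3 K$)
$\left(-24286 + 12 \left(- \frac{176}{-183}\right)\right) + N{\left(-87,-60 \right)} = \left(-24286 + 12 \left(- \frac{176}{-183}\right)\right) - -249 = \left(-24286 + 12 \left(\left(-176\right) \left(- \frac{1}{183}\right)\right)\right) + \left(-12 + 261\right) = \left(-24286 + 12 \cdot \frac{176}{183}\right) + 249 = \left(-24286 + \frac{704}{61}\right) + 249 = - \frac{1480742}{61} + 249 = - \frac{1465553}{61}$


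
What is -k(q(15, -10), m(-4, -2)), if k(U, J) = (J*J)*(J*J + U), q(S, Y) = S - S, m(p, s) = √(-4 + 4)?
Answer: 0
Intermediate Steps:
m(p, s) = 0 (m(p, s) = √0 = 0)
q(S, Y) = 0
k(U, J) = J²*(U + J²) (k(U, J) = J²*(J² + U) = J²*(U + J²))
-k(q(15, -10), m(-4, -2)) = -0²*(0 + 0²) = -0*(0 + 0) = -0*0 = -1*0 = 0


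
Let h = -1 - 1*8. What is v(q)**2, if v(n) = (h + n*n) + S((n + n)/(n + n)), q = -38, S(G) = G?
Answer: 2062096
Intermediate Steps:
h = -9 (h = -1 - 8 = -9)
v(n) = -8 + n**2 (v(n) = (-9 + n*n) + (n + n)/(n + n) = (-9 + n**2) + (2*n)/((2*n)) = (-9 + n**2) + (2*n)*(1/(2*n)) = (-9 + n**2) + 1 = -8 + n**2)
v(q)**2 = (-8 + (-38)**2)**2 = (-8 + 1444)**2 = 1436**2 = 2062096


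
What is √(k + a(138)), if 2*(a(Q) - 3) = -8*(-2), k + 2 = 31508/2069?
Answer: √103716901/2069 ≈ 4.9223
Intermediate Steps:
k = 27370/2069 (k = -2 + 31508/2069 = 27370/2069 ≈ 13.229)
a(Q) = 11 (a(Q) = 3 + (-8*(-2))/2 = 3 + (½)*16 = 3 + 8 = 11)
√(k + a(138)) = √(27370/2069 + 11) = √(50129/2069) = √103716901/2069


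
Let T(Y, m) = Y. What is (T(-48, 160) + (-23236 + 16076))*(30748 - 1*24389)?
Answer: -45835672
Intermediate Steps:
(T(-48, 160) + (-23236 + 16076))*(30748 - 1*24389) = (-48 + (-23236 + 16076))*(30748 - 1*24389) = (-48 - 7160)*(30748 - 24389) = -7208*6359 = -45835672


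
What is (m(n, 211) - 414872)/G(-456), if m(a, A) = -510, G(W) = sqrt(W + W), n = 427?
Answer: 207691*I*sqrt(57)/114 ≈ 13755.0*I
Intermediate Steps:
G(W) = sqrt(2)*sqrt(W) (G(W) = sqrt(2*W) = sqrt(2)*sqrt(W))
(m(n, 211) - 414872)/G(-456) = (-510 - 414872)/((sqrt(2)*sqrt(-456))) = -415382*(-I*sqrt(57)/228) = -(-207691)*I*sqrt(57)/114 = 207691*I*sqrt(57)/114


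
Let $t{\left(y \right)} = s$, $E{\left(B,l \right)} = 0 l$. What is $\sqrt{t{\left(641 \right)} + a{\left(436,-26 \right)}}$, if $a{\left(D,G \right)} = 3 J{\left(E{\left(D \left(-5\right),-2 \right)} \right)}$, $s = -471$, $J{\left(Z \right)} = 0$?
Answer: $i \sqrt{471} \approx 21.703 i$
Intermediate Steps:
$E{\left(B,l \right)} = 0$
$t{\left(y \right)} = -471$
$a{\left(D,G \right)} = 0$ ($a{\left(D,G \right)} = 3 \cdot 0 = 0$)
$\sqrt{t{\left(641 \right)} + a{\left(436,-26 \right)}} = \sqrt{-471 + 0} = \sqrt{-471} = i \sqrt{471}$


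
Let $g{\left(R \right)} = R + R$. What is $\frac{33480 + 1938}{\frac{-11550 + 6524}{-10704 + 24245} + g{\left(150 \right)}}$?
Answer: $\frac{239797569}{2028637} \approx 118.21$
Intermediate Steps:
$g{\left(R \right)} = 2 R$
$\frac{33480 + 1938}{\frac{-11550 + 6524}{-10704 + 24245} + g{\left(150 \right)}} = \frac{33480 + 1938}{\frac{-11550 + 6524}{-10704 + 24245} + 2 \cdot 150} = \frac{35418}{- \frac{5026}{13541} + 300} = \frac{35418}{\frac{4057274}{13541}} = 35418 \cdot \frac{13541}{4057274} = \frac{239797569}{2028637}$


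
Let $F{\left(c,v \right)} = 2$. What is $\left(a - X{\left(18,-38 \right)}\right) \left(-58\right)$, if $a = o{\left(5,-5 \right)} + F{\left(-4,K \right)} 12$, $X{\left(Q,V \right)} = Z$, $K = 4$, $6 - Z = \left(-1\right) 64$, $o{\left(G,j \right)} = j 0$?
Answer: $2668$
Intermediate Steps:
$o{\left(G,j \right)} = 0$
$Z = 70$ ($Z = 6 - \left(-1\right) 64 = 6 - -64 = 6 + 64 = 70$)
$X{\left(Q,V \right)} = 70$
$a = 24$ ($a = 0 + 2 \cdot 12 = 0 + 24 = 24$)
$\left(a - X{\left(18,-38 \right)}\right) \left(-58\right) = \left(24 - 70\right) \left(-58\right) = \left(-46\right) \left(-58\right) = 2668$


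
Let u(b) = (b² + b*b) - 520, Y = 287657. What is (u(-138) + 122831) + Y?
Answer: 448056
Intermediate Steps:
u(b) = -520 + 2*b² (u(b) = (b² + b²) - 520 = 2*b² - 520 = -520 + 2*b²)
(u(-138) + 122831) + Y = ((-520 + 2*(-138)²) + 122831) + 287657 = ((-520 + 2*19044) + 122831) + 287657 = ((-520 + 38088) + 122831) + 287657 = (37568 + 122831) + 287657 = 160399 + 287657 = 448056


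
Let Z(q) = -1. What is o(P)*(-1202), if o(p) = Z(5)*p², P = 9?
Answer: 97362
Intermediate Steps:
o(p) = -p²
o(P)*(-1202) = -1*9²*(-1202) = -1*81*(-1202) = -81*(-1202) = 97362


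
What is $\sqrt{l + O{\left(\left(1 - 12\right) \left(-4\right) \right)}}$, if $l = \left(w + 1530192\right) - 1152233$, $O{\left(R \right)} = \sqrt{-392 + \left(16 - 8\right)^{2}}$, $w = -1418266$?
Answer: $\sqrt{-1040307 + 2 i \sqrt{82}} \approx 0.009 + 1020.0 i$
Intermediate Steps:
$O{\left(R \right)} = 2 i \sqrt{82}$ ($O{\left(R \right)} = \sqrt{-392 + 8^{2}} = \sqrt{-392 + 64} = \sqrt{-328} = 2 i \sqrt{82}$)
$l = -1040307$ ($l = \left(-1418266 + 1530192\right) - 1152233 = 111926 - 1152233 = -1040307$)
$\sqrt{l + O{\left(\left(1 - 12\right) \left(-4\right) \right)}} = \sqrt{-1040307 + 2 i \sqrt{82}}$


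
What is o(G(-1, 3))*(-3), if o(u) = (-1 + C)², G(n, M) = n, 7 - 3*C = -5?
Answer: -27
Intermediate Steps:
C = 4 (C = 7/3 - ⅓*(-5) = 7/3 + 5/3 = 4)
o(u) = 9 (o(u) = (-1 + 4)² = 3² = 9)
o(G(-1, 3))*(-3) = 9*(-3) = -27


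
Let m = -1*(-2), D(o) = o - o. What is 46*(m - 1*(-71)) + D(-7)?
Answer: 3358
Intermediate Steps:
D(o) = 0
m = 2
46*(m - 1*(-71)) + D(-7) = 46*(2 - 1*(-71)) + 0 = 46*(2 + 71) + 0 = 46*73 + 0 = 3358 + 0 = 3358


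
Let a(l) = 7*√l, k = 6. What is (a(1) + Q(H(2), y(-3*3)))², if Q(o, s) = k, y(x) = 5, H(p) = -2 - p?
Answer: 169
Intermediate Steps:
Q(o, s) = 6
(a(1) + Q(H(2), y(-3*3)))² = (7*√1 + 6)² = (7*1 + 6)² = (7 + 6)² = 13² = 169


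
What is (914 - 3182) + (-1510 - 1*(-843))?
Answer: -2935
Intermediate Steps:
(914 - 3182) + (-1510 - 1*(-843)) = -2268 + (-1510 + 843) = -2268 - 667 = -2935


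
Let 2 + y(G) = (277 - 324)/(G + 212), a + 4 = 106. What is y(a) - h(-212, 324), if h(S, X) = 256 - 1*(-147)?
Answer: -127217/314 ≈ -405.15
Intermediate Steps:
a = 102 (a = -4 + 106 = 102)
y(G) = -2 - 47/(212 + G) (y(G) = -2 + (277 - 324)/(G + 212) = -2 - 47/(212 + G))
h(S, X) = 403 (h(S, X) = 256 + 147 = 403)
y(a) - h(-212, 324) = (-471 - 2*102)/(212 + 102) - 1*403 = (-471 - 204)/314 - 403 = (1/314)*(-675) - 403 = -675/314 - 403 = -127217/314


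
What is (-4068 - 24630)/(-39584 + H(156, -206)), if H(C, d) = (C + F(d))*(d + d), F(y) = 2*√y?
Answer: 31046453/113811852 - 492649*I*√206/227623704 ≈ 0.27279 - 0.031064*I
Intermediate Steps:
H(C, d) = 2*d*(C + 2*√d) (H(C, d) = (C + 2*√d)*(d + d) = (C + 2*√d)*(2*d) = 2*d*(C + 2*√d))
(-4068 - 24630)/(-39584 + H(156, -206)) = (-4068 - 24630)/(-39584 + 2*(-206)*(156 + 2*√(-206))) = -28698/(-39584 + 2*(-206)*(156 + 2*(I*√206))) = -28698/(-39584 + 2*(-206)*(156 + 2*I*√206)) = -28698/(-39584 + (-64272 - 824*I*√206)) = -28698/(-103856 - 824*I*√206)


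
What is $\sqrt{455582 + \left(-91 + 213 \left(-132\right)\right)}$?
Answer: $5 \sqrt{17095} \approx 653.74$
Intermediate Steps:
$\sqrt{455582 + \left(-91 + 213 \left(-132\right)\right)} = \sqrt{455582 - 28207} = \sqrt{427375} = 5 \sqrt{17095}$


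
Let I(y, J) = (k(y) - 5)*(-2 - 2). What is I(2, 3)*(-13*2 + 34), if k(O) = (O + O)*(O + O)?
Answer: -352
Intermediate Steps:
k(O) = 4*O² (k(O) = (2*O)*(2*O) = 4*O²)
I(y, J) = 20 - 16*y² (I(y, J) = (4*y² - 5)*(-2 - 2) = (-5 + 4*y²)*(-4) = 20 - 16*y²)
I(2, 3)*(-13*2 + 34) = (20 - 16*2²)*(-13*2 + 34) = (20 - 16*4)*(-26 + 34) = (20 - 64)*8 = -44*8 = -352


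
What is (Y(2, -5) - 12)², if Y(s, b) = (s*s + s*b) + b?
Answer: 529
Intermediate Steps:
Y(s, b) = b + s² + b*s (Y(s, b) = (s² + b*s) + b = b + s² + b*s)
(Y(2, -5) - 12)² = ((-5 + 2² - 5*2) - 12)² = ((-5 + 4 - 10) - 12)² = (-11 - 12)² = (-23)² = 529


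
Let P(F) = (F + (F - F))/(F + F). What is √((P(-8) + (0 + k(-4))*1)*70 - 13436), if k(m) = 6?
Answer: I*√12981 ≈ 113.93*I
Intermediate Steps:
P(F) = ½ (P(F) = (F + 0)/((2*F)) = F*(1/(2*F)) = ½)
√((P(-8) + (0 + k(-4))*1)*70 - 13436) = √((½ + (0 + 6)*1)*70 - 13436) = √((½ + 6*1)*70 - 13436) = √((½ + 6)*70 - 13436) = √((13/2)*70 - 13436) = √(455 - 13436) = √(-12981) = I*√12981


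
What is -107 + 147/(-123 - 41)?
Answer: -17695/164 ≈ -107.90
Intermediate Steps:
-107 + 147/(-123 - 41) = -107 + 147/(-164) = -107 - 1/164*147 = -107 - 147/164 = -17695/164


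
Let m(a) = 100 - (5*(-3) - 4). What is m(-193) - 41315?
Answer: -41196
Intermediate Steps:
m(a) = 119 (m(a) = 100 - (-15 - 4) = 100 - 1*(-19) = 100 + 19 = 119)
m(-193) - 41315 = 119 - 41315 = -41196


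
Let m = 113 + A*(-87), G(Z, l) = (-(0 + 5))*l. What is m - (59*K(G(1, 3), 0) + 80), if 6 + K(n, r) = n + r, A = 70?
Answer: -4818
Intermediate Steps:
G(Z, l) = -5*l (G(Z, l) = (-1*5)*l = -5*l)
K(n, r) = -6 + n + r (K(n, r) = -6 + (n + r) = -6 + n + r)
m = -5977 (m = 113 + 70*(-87) = 113 - 6090 = -5977)
m - (59*K(G(1, 3), 0) + 80) = -5977 - (59*(-6 - 5*3 + 0) + 80) = -5977 - (59*(-6 - 15 + 0) + 80) = -5977 - (59*(-21) + 80) = -5977 - (-1239 + 80) = -5977 - 1*(-1159) = -5977 + 1159 = -4818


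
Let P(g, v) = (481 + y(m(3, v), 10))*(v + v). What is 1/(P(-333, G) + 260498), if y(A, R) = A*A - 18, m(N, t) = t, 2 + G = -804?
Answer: -1/1047699090 ≈ -9.5447e-10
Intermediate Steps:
G = -806 (G = -2 - 804 = -806)
y(A, R) = -18 + A² (y(A, R) = A² - 18 = -18 + A²)
P(g, v) = 2*v*(463 + v²) (P(g, v) = (481 + (-18 + v²))*(v + v) = (463 + v²)*(2*v) = 2*v*(463 + v²))
1/(P(-333, G) + 260498) = 1/(2*(-806)*(463 + (-806)²) + 260498) = 1/(2*(-806)*(463 + 649636) + 260498) = 1/(2*(-806)*650099 + 260498) = 1/(-1047959588 + 260498) = 1/(-1047699090) = -1/1047699090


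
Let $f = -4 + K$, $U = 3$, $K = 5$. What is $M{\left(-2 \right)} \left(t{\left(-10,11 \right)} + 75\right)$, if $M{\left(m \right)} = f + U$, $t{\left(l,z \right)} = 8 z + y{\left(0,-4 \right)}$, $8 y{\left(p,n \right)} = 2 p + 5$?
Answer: $\frac{1309}{2} \approx 654.5$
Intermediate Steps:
$y{\left(p,n \right)} = \frac{5}{8} + \frac{p}{4}$ ($y{\left(p,n \right)} = \frac{2 p + 5}{8} = \frac{5 + 2 p}{8} = \frac{5}{8} + \frac{p}{4}$)
$t{\left(l,z \right)} = \frac{5}{8} + 8 z$ ($t{\left(l,z \right)} = 8 z + \left(\frac{5}{8} + \frac{1}{4} \cdot 0\right) = 8 z + \left(\frac{5}{8} + 0\right) = 8 z + \frac{5}{8} = \frac{5}{8} + 8 z$)
$f = 1$ ($f = -4 + 5 = 1$)
$M{\left(m \right)} = 4$ ($M{\left(m \right)} = 1 + 3 = 4$)
$M{\left(-2 \right)} \left(t{\left(-10,11 \right)} + 75\right) = 4 \left(\left(\frac{5}{8} + 8 \cdot 11\right) + 75\right) = 4 \left(\left(\frac{5}{8} + 88\right) + 75\right) = 4 \left(\frac{709}{8} + 75\right) = 4 \cdot \frac{1309}{8} = \frac{1309}{2}$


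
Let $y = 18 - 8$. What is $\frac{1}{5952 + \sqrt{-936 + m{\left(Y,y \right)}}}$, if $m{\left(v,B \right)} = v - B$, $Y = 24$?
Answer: $\frac{2976}{17713613} - \frac{i \sqrt{922}}{35427226} \approx 0.00016801 - 8.5709 \cdot 10^{-7} i$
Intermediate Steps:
$y = 10$
$\frac{1}{5952 + \sqrt{-936 + m{\left(Y,y \right)}}} = \frac{1}{5952 + \sqrt{-936 + \left(24 - 10\right)}} = \frac{1}{5952 + \sqrt{-936 + 14}} = \frac{1}{5952 + \sqrt{-922}} = \frac{1}{5952 + i \sqrt{922}}$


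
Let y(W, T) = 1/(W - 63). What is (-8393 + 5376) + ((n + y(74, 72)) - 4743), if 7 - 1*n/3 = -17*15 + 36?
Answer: -77901/11 ≈ -7081.9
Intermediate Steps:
n = 678 (n = 21 - 3*(-17*15 + 36) = 21 - 3*(-255 + 36) = 21 - 3*(-219) = 21 + 657 = 678)
y(W, T) = 1/(-63 + W)
(-8393 + 5376) + ((n + y(74, 72)) - 4743) = (-8393 + 5376) + ((678 + 1/(-63 + 74)) - 4743) = -3017 + ((678 + 1/11) - 4743) = -3017 + (7459/11 - 4743) = -3017 - 44714/11 = -77901/11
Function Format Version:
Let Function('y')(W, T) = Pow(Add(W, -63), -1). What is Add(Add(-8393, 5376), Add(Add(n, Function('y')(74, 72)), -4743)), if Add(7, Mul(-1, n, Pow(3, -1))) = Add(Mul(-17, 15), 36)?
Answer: Rational(-77901, 11) ≈ -7081.9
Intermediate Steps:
n = 678 (n = Add(21, Mul(-3, Add(Mul(-17, 15), 36))) = Add(21, Mul(-3, Add(-255, 36))) = Add(21, Mul(-3, -219)) = Add(21, 657) = 678)
Function('y')(W, T) = Pow(Add(-63, W), -1)
Add(Add(-8393, 5376), Add(Add(n, Function('y')(74, 72)), -4743)) = Add(Add(-8393, 5376), Add(Add(678, Pow(Add(-63, 74), -1)), -4743)) = Add(-3017, Add(Add(678, Pow(11, -1)), -4743)) = Add(-3017, Add(Add(678, Rational(1, 11)), -4743)) = Add(-3017, Add(Rational(7459, 11), -4743)) = Add(-3017, Rational(-44714, 11)) = Rational(-77901, 11)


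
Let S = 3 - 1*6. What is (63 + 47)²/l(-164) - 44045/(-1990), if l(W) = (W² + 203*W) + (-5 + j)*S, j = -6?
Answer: 51235867/2532474 ≈ 20.232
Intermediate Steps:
S = -3 (S = 3 - 6 = -3)
l(W) = 33 + W² + 203*W (l(W) = (W² + 203*W) + (-5 - 6)*(-3) = (W² + 203*W) - 11*(-3) = (W² + 203*W) + 33 = 33 + W² + 203*W)
(63 + 47)²/l(-164) - 44045/(-1990) = (63 + 47)²/(33 + (-164)² + 203*(-164)) - 44045/(-1990) = 110²/(33 + 26896 - 33292) - 44045*(-1/1990) = 12100/(-6363) + 8809/398 = 12100*(-1/6363) + 8809/398 = -12100/6363 + 8809/398 = 51235867/2532474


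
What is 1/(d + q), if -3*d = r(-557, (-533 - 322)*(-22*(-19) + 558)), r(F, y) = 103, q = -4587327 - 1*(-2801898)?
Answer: -3/5356390 ≈ -5.6008e-7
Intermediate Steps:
q = -1785429 (q = -4587327 + 2801898 = -1785429)
d = -103/3 (d = -1/3*103 = -103/3 ≈ -34.333)
1/(d + q) = 1/(-103/3 - 1785429) = 1/(-5356390/3) = -3/5356390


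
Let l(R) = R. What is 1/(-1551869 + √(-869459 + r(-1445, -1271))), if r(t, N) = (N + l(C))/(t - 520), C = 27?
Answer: -277220235/430209644186096 - I*√3357174382815/4732306086047056 ≈ -6.4438e-7 - 3.8718e-10*I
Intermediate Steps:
r(t, N) = (27 + N)/(-520 + t) (r(t, N) = (N + 27)/(t - 520) = (27 + N)/(-520 + t))
1/(-1551869 + √(-869459 + r(-1445, -1271))) = 1/(-1551869 + √(-869459 + (27 - 1271)/(-520 - 1445))) = 1/(-1551869 + √(-869459 - 1244/(-1965))) = 1/(-1551869 + √(-869459 - 1/1965*(-1244))) = 1/(-1551869 + √(-869459 + 1244/1965)) = 1/(-1551869 + √(-1708485691/1965)) = 1/(-1551869 + I*√3357174382815/1965)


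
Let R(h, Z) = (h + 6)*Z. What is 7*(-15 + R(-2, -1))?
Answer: -133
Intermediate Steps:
R(h, Z) = Z*(6 + h) (R(h, Z) = (6 + h)*Z = Z*(6 + h))
7*(-15 + R(-2, -1)) = 7*(-15 - (6 - 2)) = 7*(-15 - 1*4) = 7*(-15 - 4) = 7*(-19) = -133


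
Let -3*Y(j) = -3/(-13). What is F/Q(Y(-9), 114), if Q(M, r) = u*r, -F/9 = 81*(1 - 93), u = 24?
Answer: 1863/76 ≈ 24.513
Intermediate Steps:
Y(j) = -1/13 (Y(j) = -(-1)/(-13) = -(-1)*(-1)/13 = -⅓*3/13 = -1/13)
F = 67068 (F = -729*(1 - 93) = -729*(-92) = -9*(-7452) = 67068)
Q(M, r) = 24*r
F/Q(Y(-9), 114) = 67068/((24*114)) = 67068/2736 = 67068*(1/2736) = 1863/76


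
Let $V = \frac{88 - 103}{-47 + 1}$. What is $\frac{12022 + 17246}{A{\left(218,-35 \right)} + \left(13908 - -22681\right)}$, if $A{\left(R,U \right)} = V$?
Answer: $\frac{1346328}{1683109} \approx 0.79991$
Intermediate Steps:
$V = \frac{15}{46}$ ($V = - \frac{15}{-46} = \left(-15\right) \left(- \frac{1}{46}\right) = \frac{15}{46} \approx 0.32609$)
$A{\left(R,U \right)} = \frac{15}{46}$
$\frac{12022 + 17246}{A{\left(218,-35 \right)} + \left(13908 - -22681\right)} = \frac{12022 + 17246}{\frac{15}{46} + \left(13908 - -22681\right)} = \frac{29268}{\frac{15}{46} + \left(13908 + 22681\right)} = \frac{29268}{\frac{15}{46} + 36589} = \frac{29268}{\frac{1683109}{46}} = 29268 \cdot \frac{46}{1683109} = \frac{1346328}{1683109}$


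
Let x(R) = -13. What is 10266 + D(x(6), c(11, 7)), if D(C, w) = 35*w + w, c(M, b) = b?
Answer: 10518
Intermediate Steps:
D(C, w) = 36*w
10266 + D(x(6), c(11, 7)) = 10266 + 36*7 = 10266 + 252 = 10518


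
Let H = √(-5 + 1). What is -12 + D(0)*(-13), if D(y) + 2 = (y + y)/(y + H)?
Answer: 14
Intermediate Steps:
H = 2*I (H = √(-4) = 2*I ≈ 2.0*I)
D(y) = -2 + 2*y/(y + 2*I) (D(y) = -2 + (y + y)/(y + 2*I) = -2 + (2*y)/(y + 2*I) = -2 + 2*y/(y + 2*I))
-12 + D(0)*(-13) = -12 - 4*I/(0 + 2*I)*(-13) = -12 - 4*I/(2*I)*(-13) = -12 - 4*I*(-I/2)*(-13) = -12 - 2*(-13) = -12 + 26 = 14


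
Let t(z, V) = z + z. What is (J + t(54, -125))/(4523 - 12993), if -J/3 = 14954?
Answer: 22377/4235 ≈ 5.2838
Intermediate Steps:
J = -44862 (J = -3*14954 = -44862)
t(z, V) = 2*z
(J + t(54, -125))/(4523 - 12993) = (-44862 + 2*54)/(4523 - 12993) = (-44862 + 108)/(-8470) = -44754*(-1/8470) = 22377/4235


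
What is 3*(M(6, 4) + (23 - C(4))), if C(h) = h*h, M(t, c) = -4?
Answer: 9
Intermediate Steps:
C(h) = h²
3*(M(6, 4) + (23 - C(4))) = 3*(-4 + (23 - 1*4²)) = 3*(-4 + (23 - 1*16)) = 3*(-4 + (23 - 16)) = 3*(-4 + 7) = 3*3 = 9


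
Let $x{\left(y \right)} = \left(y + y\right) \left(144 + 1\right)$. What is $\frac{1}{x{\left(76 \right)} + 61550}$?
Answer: $\frac{1}{83590} \approx 1.1963 \cdot 10^{-5}$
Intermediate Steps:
$x{\left(y \right)} = 290 y$ ($x{\left(y \right)} = 2 y 145 = 290 y$)
$\frac{1}{x{\left(76 \right)} + 61550} = \frac{1}{290 \cdot 76 + 61550} = \frac{1}{22040 + 61550} = \frac{1}{83590}$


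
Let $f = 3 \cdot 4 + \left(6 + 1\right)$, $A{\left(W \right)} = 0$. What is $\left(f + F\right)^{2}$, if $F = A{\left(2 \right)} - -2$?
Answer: $441$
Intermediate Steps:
$f = 19$ ($f = 12 + 7 = 19$)
$F = 2$ ($F = 0 - -2 = 0 + 2 = 2$)
$\left(f + F\right)^{2} = \left(19 + 2\right)^{2} = 21^{2} = 441$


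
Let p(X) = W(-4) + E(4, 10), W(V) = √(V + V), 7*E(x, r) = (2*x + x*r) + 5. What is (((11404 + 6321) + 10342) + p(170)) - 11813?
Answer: 113831/7 + 2*I*√2 ≈ 16262.0 + 2.8284*I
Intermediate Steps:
E(x, r) = 5/7 + 2*x/7 + r*x/7 (E(x, r) = ((2*x + x*r) + 5)/7 = ((2*x + r*x) + 5)/7 = (5 + 2*x + r*x)/7 = 5/7 + 2*x/7 + r*x/7)
W(V) = √2*√V (W(V) = √(2*V) = √2*√V)
p(X) = 53/7 + 2*I*√2 (p(X) = √2*√(-4) + (5/7 + (2/7)*4 + (⅐)*10*4) = √2*(2*I) + (5/7 + 8/7 + 40/7) = 2*I*√2 + 53/7 = 53/7 + 2*I*√2)
(((11404 + 6321) + 10342) + p(170)) - 11813 = (((11404 + 6321) + 10342) + (53/7 + 2*I*√2)) - 11813 = ((17725 + 10342) + (53/7 + 2*I*√2)) - 11813 = (28067 + (53/7 + 2*I*√2)) - 11813 = (196522/7 + 2*I*√2) - 11813 = 113831/7 + 2*I*√2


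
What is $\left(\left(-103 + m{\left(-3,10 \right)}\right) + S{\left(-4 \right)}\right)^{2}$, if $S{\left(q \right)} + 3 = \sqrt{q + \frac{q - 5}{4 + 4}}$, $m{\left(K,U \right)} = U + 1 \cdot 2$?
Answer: $\frac{\left(376 - i \sqrt{82}\right)^{2}}{16} \approx 8830.9 - 425.6 i$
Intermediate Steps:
$m{\left(K,U \right)} = 2 + U$ ($m{\left(K,U \right)} = U + 2 = 2 + U$)
$S{\left(q \right)} = -3 + \sqrt{- \frac{5}{8} + \frac{9 q}{8}}$ ($S{\left(q \right)} = -3 + \sqrt{q + \frac{q - 5}{4 + 4}} = -3 + \sqrt{q + \frac{-5 + q}{8}} = -3 + \sqrt{q + \left(-5 + q\right) \frac{1}{8}} = -3 + \sqrt{q + \left(- \frac{5}{8} + \frac{q}{8}\right)} = -3 + \sqrt{- \frac{5}{8} + \frac{9 q}{8}}$)
$\left(\left(-103 + m{\left(-3,10 \right)}\right) + S{\left(-4 \right)}\right)^{2} = \left(\left(-103 + \left(2 + 10\right)\right) - \left(3 - \frac{\sqrt{-10 + 18 \left(-4\right)}}{4}\right)\right)^{2} = \left(\left(-103 + 12\right) - \left(3 - \frac{\sqrt{-10 - 72}}{4}\right)\right)^{2} = \left(-91 - \left(3 - \frac{\sqrt{-82}}{4}\right)\right)^{2} = \left(-91 - \left(3 - \frac{i \sqrt{82}}{4}\right)\right)^{2} = \left(-94 + \frac{i \sqrt{82}}{4}\right)^{2}$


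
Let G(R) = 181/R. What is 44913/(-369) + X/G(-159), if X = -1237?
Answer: 21482258/22263 ≈ 964.93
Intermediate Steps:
44913/(-369) + X/G(-159) = 44913/(-369) - 1237/(181/(-159)) = 44913*(-1/369) - 1237/(181*(-1/159)) = -14971/123 - 1237/(-181/159) = -14971/123 - 1237*(-159/181) = -14971/123 + 196683/181 = 21482258/22263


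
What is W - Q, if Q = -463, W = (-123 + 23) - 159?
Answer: 204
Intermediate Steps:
W = -259 (W = -100 - 159 = -259)
W - Q = -259 - 1*(-463) = -259 + 463 = 204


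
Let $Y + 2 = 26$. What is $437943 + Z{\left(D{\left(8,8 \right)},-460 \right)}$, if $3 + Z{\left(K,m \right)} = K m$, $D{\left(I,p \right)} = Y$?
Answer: $426900$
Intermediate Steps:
$Y = 24$ ($Y = -2 + 26 = 24$)
$D{\left(I,p \right)} = 24$
$Z{\left(K,m \right)} = -3 + K m$
$437943 + Z{\left(D{\left(8,8 \right)},-460 \right)} = 437943 + \left(-3 + 24 \left(-460\right)\right) = 437943 - 11043 = 426900$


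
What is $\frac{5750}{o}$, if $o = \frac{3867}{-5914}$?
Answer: $- \frac{34005500}{3867} \approx -8793.8$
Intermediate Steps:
$o = - \frac{3867}{5914}$ ($o = 3867 \left(- \frac{1}{5914}\right) = - \frac{3867}{5914} \approx -0.65387$)
$\frac{5750}{o} = \frac{5750}{- \frac{3867}{5914}} = 5750 \left(- \frac{5914}{3867}\right) = - \frac{34005500}{3867}$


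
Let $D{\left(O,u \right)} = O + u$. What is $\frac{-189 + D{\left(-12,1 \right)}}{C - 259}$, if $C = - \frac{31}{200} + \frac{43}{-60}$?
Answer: $\frac{120000}{155923} \approx 0.76961$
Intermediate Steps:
$C = - \frac{523}{600}$ ($C = \left(-31\right) \frac{1}{200} + 43 \left(- \frac{1}{60}\right) = - \frac{31}{200} - \frac{43}{60} = - \frac{523}{600} \approx -0.87167$)
$\frac{-189 + D{\left(-12,1 \right)}}{C - 259} = \frac{-189 + \left(-12 + 1\right)}{- \frac{523}{600} - 259} = \frac{-189 - 11}{- \frac{155923}{600}} = \left(-200\right) \left(- \frac{600}{155923}\right) = \frac{120000}{155923}$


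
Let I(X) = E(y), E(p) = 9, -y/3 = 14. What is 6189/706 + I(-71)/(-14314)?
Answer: 22145748/2526421 ≈ 8.7657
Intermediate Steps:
y = -42 (y = -3*14 = -42)
I(X) = 9
6189/706 + I(-71)/(-14314) = 6189/706 + 9/(-14314) = 6189*(1/706) + 9*(-1/14314) = 6189/706 - 9/14314 = 22145748/2526421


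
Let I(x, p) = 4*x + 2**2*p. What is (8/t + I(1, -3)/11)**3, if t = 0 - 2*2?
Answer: -27000/1331 ≈ -20.285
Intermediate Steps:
I(x, p) = 4*p + 4*x (I(x, p) = 4*x + 4*p = 4*p + 4*x)
t = -4 (t = 0 - 4 = -4)
(8/t + I(1, -3)/11)**3 = (8/(-4) + (4*(-3) + 4*1)/11)**3 = (8*(-1/4) + (-12 + 4)*(1/11))**3 = (-2 - 8*1/11)**3 = (-2 - 8/11)**3 = (-30/11)**3 = -27000/1331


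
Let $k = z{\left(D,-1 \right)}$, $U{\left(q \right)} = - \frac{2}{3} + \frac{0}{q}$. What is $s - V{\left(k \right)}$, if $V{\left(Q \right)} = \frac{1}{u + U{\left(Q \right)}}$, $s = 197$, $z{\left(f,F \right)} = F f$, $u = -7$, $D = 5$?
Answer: $\frac{4534}{23} \approx 197.13$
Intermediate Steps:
$U{\left(q \right)} = - \frac{2}{3}$ ($U{\left(q \right)} = \left(-2\right) \frac{1}{3} + 0 = - \frac{2}{3} + 0 = - \frac{2}{3}$)
$k = -5$ ($k = \left(-1\right) 5 = -5$)
$V{\left(Q \right)} = - \frac{3}{23}$ ($V{\left(Q \right)} = \frac{1}{-7 - \frac{2}{3}} = \frac{1}{- \frac{23}{3}} = - \frac{3}{23}$)
$s - V{\left(k \right)} = 197 - - \frac{3}{23} = 197 + \frac{3}{23} = \frac{4534}{23}$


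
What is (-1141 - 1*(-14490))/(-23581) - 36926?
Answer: -870765355/23581 ≈ -36927.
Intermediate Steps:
(-1141 - 1*(-14490))/(-23581) - 36926 = (-1141 + 14490)*(-1/23581) - 36926 = 13349*(-1/23581) - 36926 = -13349/23581 - 36926 = -870765355/23581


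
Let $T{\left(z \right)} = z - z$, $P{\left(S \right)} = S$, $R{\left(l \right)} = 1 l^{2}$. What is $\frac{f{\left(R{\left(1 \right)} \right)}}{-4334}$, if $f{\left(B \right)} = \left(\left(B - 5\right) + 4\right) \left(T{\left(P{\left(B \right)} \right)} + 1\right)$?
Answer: $0$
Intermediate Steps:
$R{\left(l \right)} = l^{2}$
$T{\left(z \right)} = 0$
$f{\left(B \right)} = -1 + B$ ($f{\left(B \right)} = \left(\left(B - 5\right) + 4\right) \left(0 + 1\right) = \left(\left(-5 + B\right) + 4\right) 1 = \left(-1 + B\right) 1 = -1 + B$)
$\frac{f{\left(R{\left(1 \right)} \right)}}{-4334} = \frac{-1 + 1^{2}}{-4334} = \left(-1 + 1\right) \left(- \frac{1}{4334}\right) = 0 \left(- \frac{1}{4334}\right) = 0$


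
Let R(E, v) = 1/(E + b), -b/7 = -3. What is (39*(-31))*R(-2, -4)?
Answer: -1209/19 ≈ -63.632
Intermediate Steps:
b = 21 (b = -7*(-3) = 21)
R(E, v) = 1/(21 + E) (R(E, v) = 1/(E + 21) = 1/(21 + E))
(39*(-31))*R(-2, -4) = (39*(-31))/(21 - 2) = -1209/19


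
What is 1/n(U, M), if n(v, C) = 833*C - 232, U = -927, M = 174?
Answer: 1/144710 ≈ 6.9104e-6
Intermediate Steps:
n(v, C) = -232 + 833*C
1/n(U, M) = 1/(-232 + 833*174) = 1/(-232 + 144942) = 1/144710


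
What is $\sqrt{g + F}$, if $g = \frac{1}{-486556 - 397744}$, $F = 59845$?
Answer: $\frac{7 \sqrt{9550608467993}}{88430} \approx 244.63$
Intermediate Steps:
$g = - \frac{1}{884300}$ ($g = \frac{1}{-884300} = - \frac{1}{884300} \approx -1.1308 \cdot 10^{-6}$)
$\sqrt{g + F} = \sqrt{- \frac{1}{884300} + 59845} = \sqrt{\frac{52920933499}{884300}} = \frac{7 \sqrt{9550608467993}}{88430}$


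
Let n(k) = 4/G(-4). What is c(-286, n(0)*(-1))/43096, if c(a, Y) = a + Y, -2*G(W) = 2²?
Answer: -71/10774 ≈ -0.0065899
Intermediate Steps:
G(W) = -2 (G(W) = -½*2² = -½*4 = -2)
n(k) = -2 (n(k) = 4/(-2) = 4*(-½) = -2)
c(a, Y) = Y + a
c(-286, n(0)*(-1))/43096 = (-2*(-1) - 286)/43096 = (2 - 286)*(1/43096) = -284*1/43096 = -71/10774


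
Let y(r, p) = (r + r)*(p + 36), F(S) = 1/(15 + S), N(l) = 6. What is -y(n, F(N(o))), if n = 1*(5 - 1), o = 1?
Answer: -6056/21 ≈ -288.38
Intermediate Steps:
n = 4 (n = 1*4 = 4)
y(r, p) = 2*r*(36 + p) (y(r, p) = (2*r)*(36 + p) = 2*r*(36 + p))
-y(n, F(N(o))) = -2*4*(36 + 1/(15 + 6)) = -2*4*(36 + 1/21) = -2*4*757/21 = -1*6056/21 = -6056/21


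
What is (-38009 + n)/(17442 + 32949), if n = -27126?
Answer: -65135/50391 ≈ -1.2926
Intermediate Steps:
(-38009 + n)/(17442 + 32949) = (-38009 - 27126)/(17442 + 32949) = -65135/50391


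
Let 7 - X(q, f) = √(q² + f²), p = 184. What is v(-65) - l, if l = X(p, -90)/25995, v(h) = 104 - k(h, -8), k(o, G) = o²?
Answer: -107125402/25995 + 2*√10489/25995 ≈ -4121.0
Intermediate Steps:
X(q, f) = 7 - √(f² + q²) (X(q, f) = 7 - √(q² + f²) = 7 - √(f² + q²))
v(h) = 104 - h²
l = 7/25995 - 2*√10489/25995 (l = (7 - √((-90)² + 184²))/25995 = (7 - √(8100 + 33856))*(1/25995) = (7 - √41956)*(1/25995) = (7 - 2*√10489)*(1/25995) = 7/25995 - 2*√10489/25995 ≈ -0.0076104)
v(-65) - l = (104 - 1*(-65)²) - (7/25995 - 2*√10489/25995) = (104 - 1*4225) + (-7/25995 + 2*√10489/25995) = (104 - 4225) + (-7/25995 + 2*√10489/25995) = -4121 + (-7/25995 + 2*√10489/25995) = -107125402/25995 + 2*√10489/25995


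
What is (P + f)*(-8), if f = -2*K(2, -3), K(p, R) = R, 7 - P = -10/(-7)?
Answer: -648/7 ≈ -92.571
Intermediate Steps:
P = 39/7 (P = 7 - (-10)/(-7) = 7 - (-10)*(-1)/7 = 7 - 1*10/7 = 7 - 10/7 = 39/7 ≈ 5.5714)
f = 6 (f = -2*(-3) = 6)
(P + f)*(-8) = (39/7 + 6)*(-8) = (81/7)*(-8) = -648/7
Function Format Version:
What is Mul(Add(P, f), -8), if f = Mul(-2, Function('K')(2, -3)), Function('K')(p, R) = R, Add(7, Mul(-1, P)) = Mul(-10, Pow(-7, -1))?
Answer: Rational(-648, 7) ≈ -92.571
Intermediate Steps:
P = Rational(39, 7) (P = Add(7, Mul(-1, Mul(-10, Pow(-7, -1)))) = Add(7, Mul(-1, Mul(-10, Rational(-1, 7)))) = Add(7, Mul(-1, Rational(10, 7))) = Add(7, Rational(-10, 7)) = Rational(39, 7) ≈ 5.5714)
f = 6 (f = Mul(-2, -3) = 6)
Mul(Add(P, f), -8) = Mul(Add(Rational(39, 7), 6), -8) = Mul(Rational(81, 7), -8) = Rational(-648, 7)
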